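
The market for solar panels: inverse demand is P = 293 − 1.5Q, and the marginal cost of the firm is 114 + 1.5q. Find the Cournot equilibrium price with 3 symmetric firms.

With 3 symmetric Cournot firms, each firm's FOC gives 293 − 6q = 114 + 1.5q, so q = 358/15, Q = 3·358/15 = 71.6, and P = 185.6.

P = 185.6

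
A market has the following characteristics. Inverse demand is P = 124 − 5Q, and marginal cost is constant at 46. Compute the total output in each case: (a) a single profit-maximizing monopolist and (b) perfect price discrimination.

The monopolist equates marginal revenue to marginal cost: 124 − 10Q = 46, so Q = 7.8. From demand, P = 85.
Under first-degree price discrimination the firm charges each unit its demand price and produces up to where P = MC, i.e. Q = 15.6. Consumer surplus is zero; producer surplus equals total surplus.

Monopoly: Q = 7.8; Perfect PD: Q = 15.6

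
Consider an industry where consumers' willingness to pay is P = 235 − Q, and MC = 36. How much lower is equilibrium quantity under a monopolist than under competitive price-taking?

Competitive firms price at marginal cost: P = 36, giving Q = 199.
Monopoly sets MR = MC: 235 − 2Q = 36 ⇒ Q = 99.5, P = 235 − 99.5 = 135.5.
Change in equilibrium quantity: 99.5 − 199 = −99.5.

Equilibrium quantity falls by 99.5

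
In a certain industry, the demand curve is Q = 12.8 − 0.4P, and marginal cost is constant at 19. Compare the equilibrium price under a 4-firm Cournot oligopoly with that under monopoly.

Inverting demand: P = 32 − 2.5Q.
In a 4-firm Cournot equilibrium, symmetry and the first-order condition give q = (32 − 19)/(12.5) = 1.04. So Q = 4.16 and P = 21.6.
Monopoly sets MR = MC: 32 − 5Q = 19 ⇒ Q = 2.6, P = 32 − 2.5·2.6 = 25.5.

Cournot: P = 21.6; Monopoly: P = 25.5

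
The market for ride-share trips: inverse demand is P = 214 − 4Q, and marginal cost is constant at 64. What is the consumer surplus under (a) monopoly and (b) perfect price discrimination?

Monopoly sets MR = MC: 214 − 8Q = 64 ⇒ Q = 18.75, P = 214 − 4·18.75 = 139.
CS = ½·(214 − 139)·18.75 = 703.125.
Under first-degree price discrimination the firm charges each unit its demand price and produces up to where P = MC, i.e. Q = 37.5. Consumer surplus is zero; producer surplus equals total surplus.
CS = 0.

Monopoly: CS = 703.125; Perfect PD: CS = 0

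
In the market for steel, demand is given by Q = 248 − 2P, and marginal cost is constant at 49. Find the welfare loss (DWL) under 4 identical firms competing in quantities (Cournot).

DWL = 225

Inverting demand: P = 124 − 0.5Q.
Perfect competition: P = MC = 49, so 124 − 0.5Q = 49 and Q = 150.
Cournot with 4 identical firms: the symmetric best-response condition is 124 − 2.5q = 49. Each firm produces q = 30, total output Q = 120, price P = 64.
DWL is the triangle between Q = 120 and Q = 150: ½·(150 − 120)·(64 − 49) = 225.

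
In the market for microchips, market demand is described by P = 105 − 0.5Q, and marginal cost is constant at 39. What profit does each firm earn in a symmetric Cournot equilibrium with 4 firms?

Cournot with 4 identical firms: the symmetric best-response condition is 105 − 2.5q = 39. Each firm produces q = 26.4, total output Q = 105.6, price P = 52.2.
Each firm's profit = (52.2 − 39)·26.4 = 348.48.

π_i = 348.48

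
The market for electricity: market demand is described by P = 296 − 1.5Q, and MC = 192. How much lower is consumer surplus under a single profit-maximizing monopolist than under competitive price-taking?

Competitive firms price at marginal cost: P = 192, giving Q = 208/3.
CS = ½·(296 − 192)·208/3 = 10816/3.
Monopoly sets MR = MC: 296 − 3Q = 192 ⇒ Q = 104/3, P = 296 − 1.5·104/3 = 244.
CS = ½·(296 − 244)·104/3 = 2704/3.
Change in consumer surplus: 2704/3 − 10816/3 = −2704.

CS falls by 2704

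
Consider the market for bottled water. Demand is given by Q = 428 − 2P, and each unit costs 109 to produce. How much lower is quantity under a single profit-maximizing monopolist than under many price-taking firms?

Inverting demand: P = 214 − 0.5Q.
Competitive firms price at marginal cost: P = 109, giving Q = 210.
A monopolist chooses Q where MR = MC. MR = 214 − Q; setting this equal to 109 gives Q = 105 and P = 161.5.
Change in quantity: 105 − 210 = −105.

Quantity falls by 105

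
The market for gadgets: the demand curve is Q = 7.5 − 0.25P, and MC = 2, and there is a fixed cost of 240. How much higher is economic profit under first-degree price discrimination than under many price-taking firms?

Inverting demand: P = 30 − 4Q.
Competitive firms price at marginal cost: P = 2, giving Q = 7.
Profit = (2 − 2)·7 − 240 = −240.
A perfectly discriminating monopolist sells every unit with P(Q) ≥ MC(Q), so output equals the competitive quantity Q = 7. Each buyer pays their reservation price, so CS = 0 and the firm captures all surplus.
PS equals the full surplus area, 98. Profit = 98 − 240 = −142.
Change in economic profit: −142 − −240 = 98.

Economic profit rises by 98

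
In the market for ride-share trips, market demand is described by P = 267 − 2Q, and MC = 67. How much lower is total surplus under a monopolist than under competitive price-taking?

Total surplus falls by 2500

Competitive firms price at marginal cost: P = 67, giving Q = 100.
CS = ½·(267 − 67)·100 = 10000; PS = (67 − 67)·100 = 0; TS = 10000.
The monopolist equates marginal revenue to marginal cost: 267 − 4Q = 67, so Q = 50. From demand, P = 167.
CS = ½·(267 − 167)·50 = 2500; PS = (167 − 67)·50 = 5000; TS = 7500.
Change in total surplus: 7500 − 10000 = −2500.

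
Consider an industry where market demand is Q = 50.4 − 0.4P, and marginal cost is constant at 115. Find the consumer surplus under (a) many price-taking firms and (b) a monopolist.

Inverting demand: P = 126 − 2.5Q.
Perfect competition: P = MC = 115, so 126 − 2.5Q = 115 and Q = 4.4.
CS = ½·(126 − 115)·4.4 = 24.2.
The monopolist equates marginal revenue to marginal cost: 126 − 5Q = 115, so Q = 2.2. From demand, P = 120.5.
CS = ½·(126 − 120.5)·2.2 = 6.05.

Competition: CS = 24.2; Monopoly: CS = 6.05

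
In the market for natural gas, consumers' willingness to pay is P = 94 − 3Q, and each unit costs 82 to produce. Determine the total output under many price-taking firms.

Competitive firms price at marginal cost: P = 82, giving Q = 4.

Q = 4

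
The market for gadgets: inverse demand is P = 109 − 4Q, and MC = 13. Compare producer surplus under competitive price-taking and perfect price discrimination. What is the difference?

Competitive firms price at marginal cost: P = 13, giving Q = 24.
PS = (13 − 13)·24 = 0.
A perfectly discriminating monopolist sells every unit with P(Q) ≥ MC(Q), so output equals the competitive quantity Q = 24. Each buyer pays their reservation price, so CS = 0 and the firm captures all surplus.
PS = ½·(109 − 13)·24 = 1152.
Change in producer surplus: 1152 − 0 = 1152.

PS rises by 1152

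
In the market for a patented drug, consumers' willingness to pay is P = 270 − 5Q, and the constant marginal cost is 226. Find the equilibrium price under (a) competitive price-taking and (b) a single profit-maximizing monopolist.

Under competition P = MC = 226, so Q = (270 − 226)/5 = 8.8.
Monopoly sets MR = MC: 270 − 10Q = 226 ⇒ Q = 4.4, P = 270 − 5·4.4 = 248.

Competition: P = 226; Monopoly: P = 248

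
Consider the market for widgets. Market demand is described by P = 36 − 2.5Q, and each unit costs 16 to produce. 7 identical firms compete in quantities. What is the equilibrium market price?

In a 7-firm Cournot equilibrium, symmetry and the first-order condition give q = (36 − 16)/(20) = 1. So Q = 7 and P = 18.5.

P = 18.5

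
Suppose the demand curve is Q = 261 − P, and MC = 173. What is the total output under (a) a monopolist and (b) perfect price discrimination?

Inverting demand: P = 261 − Q.
The monopolist equates marginal revenue to marginal cost: 261 − 2Q = 173, so Q = 44. From demand, P = 217.
Under first-degree price discrimination the firm charges each unit its demand price and produces up to where P = MC, i.e. Q = 88. Consumer surplus is zero; producer surplus equals total surplus.

Monopoly: Q = 44; Perfect PD: Q = 88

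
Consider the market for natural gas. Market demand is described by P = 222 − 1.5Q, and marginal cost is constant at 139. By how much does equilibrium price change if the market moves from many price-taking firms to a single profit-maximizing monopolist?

P rises by 41.5

Under competition P = MC = 139, so Q = (222 − 139)/1.5 = 166/3.
Monopoly sets MR = MC: 222 − 3Q = 139 ⇒ Q = 83/3, P = 222 − 1.5·83/3 = 180.5.
Change in equilibrium price: 180.5 − 139 = 41.5.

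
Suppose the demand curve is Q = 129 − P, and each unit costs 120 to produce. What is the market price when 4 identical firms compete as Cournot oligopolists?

P = 121.8

Inverting demand: P = 129 − Q.
With 4 symmetric Cournot firms, each firm's FOC gives 129 − 5q = 120, so q = 1.8, Q = 4·1.8 = 7.2, and P = 121.8.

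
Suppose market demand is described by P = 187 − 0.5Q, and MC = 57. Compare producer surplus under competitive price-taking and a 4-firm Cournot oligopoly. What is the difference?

Perfect competition: P = MC = 57, so 187 − 0.5Q = 57 and Q = 260.
PS = (57 − 57)·260 = 0.
With 4 symmetric Cournot firms, each firm's FOC gives 187 − 2.5q = 57, so q = 52, Q = 4·52 = 208, and P = 83.
PS = (83 − 57)·208 = 5408.
Change in producer surplus: 5408 − 0 = 5408.

Producer surplus rises by 5408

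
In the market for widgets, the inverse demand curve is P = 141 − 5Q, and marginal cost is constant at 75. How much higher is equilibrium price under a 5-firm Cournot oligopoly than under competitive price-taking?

Equilibrium price rises by 11

Under competition P = MC = 75, so Q = (141 − 75)/5 = 13.2.
With 5 symmetric Cournot firms, each firm's FOC gives 141 − 30q = 75, so q = 2.2, Q = 5·2.2 = 11, and P = 86.
Change in equilibrium price: 86 − 75 = 11.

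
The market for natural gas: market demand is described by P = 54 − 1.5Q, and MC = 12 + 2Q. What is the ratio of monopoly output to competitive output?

A monopolist chooses Q where MR = MC. MR = 54 − 3Q; setting this equal to 12 + 2Q gives Q = 8.4 and P = 41.4.
Under competition P = MC: 54 − 1.5Q = 12 + 2Q ⇒ Q = 12, P = 36.
Ratio Q_m/Q_c = 8.4/12 = 0.7.

Q_m/Q_c = 0.7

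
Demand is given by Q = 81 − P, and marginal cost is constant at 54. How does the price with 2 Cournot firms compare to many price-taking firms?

Inverting demand: P = 81 − Q.
With 2 symmetric Cournot firms, each firm's FOC gives 81 − 3q = 54, so q = 9, Q = 2·9 = 18, and P = 63.
Perfect competition: P = MC = 54, so 81 − Q = 54 and Q = 27.

Cournot: P = 63; Competition: P = 54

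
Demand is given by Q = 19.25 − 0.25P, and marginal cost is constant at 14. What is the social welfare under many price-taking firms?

Inverting demand: P = 77 − 4Q.
Perfect competition: P = MC = 14, so 77 − 4Q = 14 and Q = 15.75.
CS = ½·(77 − 14)·15.75 = 496.125; PS = (14 − 14)·15.75 = 0; TS = 496.125.

TS = 496.125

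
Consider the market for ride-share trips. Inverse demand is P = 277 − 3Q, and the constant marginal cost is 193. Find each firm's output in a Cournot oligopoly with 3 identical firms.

In a 3-firm Cournot equilibrium, symmetry and the first-order condition give q = (277 − 193)/(12) = 7. So Q = 21 and P = 214.

q_i = 7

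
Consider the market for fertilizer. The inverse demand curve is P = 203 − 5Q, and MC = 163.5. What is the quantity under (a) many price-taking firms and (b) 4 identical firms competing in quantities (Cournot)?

Competition: Q = 7.9; Cournot: Q = 6.32

Competitive firms price at marginal cost: P = 163.5, giving Q = 7.9.
Cournot with 4 identical firms: the symmetric best-response condition is 203 − 25q = 163.5. Each firm produces q = 1.58, total output Q = 6.32, price P = 171.4.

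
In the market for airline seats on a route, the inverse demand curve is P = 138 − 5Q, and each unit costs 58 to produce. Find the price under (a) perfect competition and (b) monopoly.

Competitive firms price at marginal cost: P = 58, giving Q = 16.
A monopolist chooses Q where MR = MC. MR = 138 − 10Q; setting this equal to 58 gives Q = 8 and P = 98.

Competition: P = 58; Monopoly: P = 98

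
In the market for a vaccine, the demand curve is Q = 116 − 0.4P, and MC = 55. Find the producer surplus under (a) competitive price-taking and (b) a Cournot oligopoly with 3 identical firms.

Competition: PS = 0; Cournot: PS = 4141.875

Inverting demand: P = 290 − 2.5Q.
Perfect competition: P = MC = 55, so 290 − 2.5Q = 55 and Q = 94.
PS = (55 − 55)·94 = 0.
In a 3-firm Cournot equilibrium, symmetry and the first-order condition give q = (290 − 55)/(10) = 23.5. So Q = 70.5 and P = 113.75.
PS = (113.75 − 55)·70.5 = 4141.875.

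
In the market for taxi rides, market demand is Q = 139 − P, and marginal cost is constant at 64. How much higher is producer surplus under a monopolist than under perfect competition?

Inverting demand: P = 139 − Q.
Under competition P = MC = 64, so Q = (139 − 64)/1 = 75.
PS = (64 − 64)·75 = 0.
A monopolist chooses Q where MR = MC. MR = 139 − 2Q; setting this equal to 64 gives Q = 37.5 and P = 101.5.
PS = (101.5 − 64)·37.5 = 1406.25.
Change in producer surplus: 1406.25 − 0 = 1406.25.

PS rises by 1406.25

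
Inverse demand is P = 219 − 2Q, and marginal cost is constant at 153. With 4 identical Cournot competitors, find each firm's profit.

π_i = 87.12

With 4 symmetric Cournot firms, each firm's FOC gives 219 − 10q = 153, so q = 6.6, Q = 4·6.6 = 26.4, and P = 166.2.
Each firm's profit = (166.2 − 153)·6.6 = 87.12.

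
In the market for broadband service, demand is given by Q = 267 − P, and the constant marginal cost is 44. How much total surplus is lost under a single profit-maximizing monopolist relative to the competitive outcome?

DWL = 6216.125

Inverting demand: P = 267 − Q.
Perfect competition: P = MC = 44, so 267 − Q = 44 and Q = 223.
A monopolist chooses Q where MR = MC. MR = 267 − 2Q; setting this equal to 44 gives Q = 111.5 and P = 155.5.
DWL is the triangle between Q = 111.5 and Q = 223: ½·(223 − 111.5)·(155.5 − 44) = 6216.125.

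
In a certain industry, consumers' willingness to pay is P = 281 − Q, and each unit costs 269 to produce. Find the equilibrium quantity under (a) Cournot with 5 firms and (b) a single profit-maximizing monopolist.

Cournot: Q = 10; Monopoly: Q = 6

Cournot with 5 identical firms: the symmetric best-response condition is 281 − 6q = 269. Each firm produces q = 2, total output Q = 10, price P = 271.
The monopolist equates marginal revenue to marginal cost: 281 − 2Q = 269, so Q = 6. From demand, P = 275.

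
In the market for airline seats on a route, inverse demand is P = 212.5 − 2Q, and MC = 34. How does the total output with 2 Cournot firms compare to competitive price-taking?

With 2 symmetric Cournot firms, each firm's FOC gives 212.5 − 6q = 34, so q = 29.75, Q = 2·29.75 = 59.5, and P = 93.5.
Perfect competition: P = MC = 34, so 212.5 − 2Q = 34 and Q = 89.25.

Cournot: Q = 59.5; Competition: Q = 89.25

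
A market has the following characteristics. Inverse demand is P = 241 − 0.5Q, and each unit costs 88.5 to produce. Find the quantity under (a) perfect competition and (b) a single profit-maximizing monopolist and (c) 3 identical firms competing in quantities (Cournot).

Competitive firms price at marginal cost: P = 88.5, giving Q = 305.
A monopolist chooses Q where MR = MC. MR = 241 − Q; setting this equal to 88.5 gives Q = 152.5 and P = 164.75.
In a 3-firm Cournot equilibrium, symmetry and the first-order condition give q = (241 − 88.5)/(2) = 76.25. So Q = 228.75 and P = 126.625.

Competition: Q = 305; Monopoly: Q = 152.5; Cournot: Q = 228.75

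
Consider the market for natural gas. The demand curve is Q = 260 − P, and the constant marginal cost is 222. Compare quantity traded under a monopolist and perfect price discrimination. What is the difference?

Inverting demand: P = 260 − Q.
The monopolist equates marginal revenue to marginal cost: 260 − 2Q = 222, so Q = 19. From demand, P = 241.
A perfectly discriminating monopolist sells every unit with P(Q) ≥ MC(Q), so output equals the competitive quantity Q = 38. Each buyer pays their reservation price, so CS = 0 and the firm captures all surplus.
Change in quantity traded: 38 − 19 = 19.

Q rises by 19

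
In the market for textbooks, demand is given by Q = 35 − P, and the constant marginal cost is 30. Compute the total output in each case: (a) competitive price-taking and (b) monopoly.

Inverting demand: P = 35 − Q.
Under competition P = MC = 30, so Q = (35 − 30)/1 = 5.
A monopolist chooses Q where MR = MC. MR = 35 − 2Q; setting this equal to 30 gives Q = 2.5 and P = 32.5.

Competition: Q = 5; Monopoly: Q = 2.5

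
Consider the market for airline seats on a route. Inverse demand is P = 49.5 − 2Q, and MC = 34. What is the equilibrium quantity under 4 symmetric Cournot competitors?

Cournot with 4 identical firms: the symmetric best-response condition is 49.5 − 10q = 34. Each firm produces q = 1.55, total output Q = 6.2, price P = 37.1.

Q = 6.2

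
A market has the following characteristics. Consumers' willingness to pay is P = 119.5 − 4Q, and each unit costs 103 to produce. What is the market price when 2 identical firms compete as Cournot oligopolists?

P = 108.5

Cournot with 2 identical firms: the symmetric best-response condition is 119.5 − 12q = 103. Each firm produces q = 1.375, total output Q = 2.75, price P = 108.5.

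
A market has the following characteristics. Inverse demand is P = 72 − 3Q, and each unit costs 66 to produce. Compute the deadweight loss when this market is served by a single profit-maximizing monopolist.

DWL = 1.5

Competitive firms price at marginal cost: P = 66, giving Q = 2.
Monopoly sets MR = MC: 72 − 6Q = 66 ⇒ Q = 1, P = 72 − 3·1 = 69.
DWL is the triangle between Q = 1 and Q = 2: ½·(2 − 1)·(69 − 66) = 1.5.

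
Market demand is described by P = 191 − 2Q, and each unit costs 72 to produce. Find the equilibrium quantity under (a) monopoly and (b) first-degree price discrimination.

Monopoly sets MR = MC: 191 − 4Q = 72 ⇒ Q = 29.75, P = 191 − 2·29.75 = 131.5.
A perfectly discriminating monopolist sells every unit with P(Q) ≥ MC(Q), so output equals the competitive quantity Q = 59.5. Each buyer pays their reservation price, so CS = 0 and the firm captures all surplus.

Monopoly: Q = 29.75; Perfect PD: Q = 59.5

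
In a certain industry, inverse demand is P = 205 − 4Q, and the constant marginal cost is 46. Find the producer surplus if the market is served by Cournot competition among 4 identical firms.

PS = 1011.24

Cournot with 4 identical firms: the symmetric best-response condition is 205 − 20q = 46. Each firm produces q = 7.95, total output Q = 31.8, price P = 77.8.
PS = (77.8 − 46)·31.8 = 1011.24.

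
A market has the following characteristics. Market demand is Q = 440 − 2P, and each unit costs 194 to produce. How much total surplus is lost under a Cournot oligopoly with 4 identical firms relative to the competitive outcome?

DWL = 27.04

Inverting demand: P = 220 − 0.5Q.
Under competition P = MC = 194, so Q = (220 − 194)/0.5 = 52.
Cournot with 4 identical firms: the symmetric best-response condition is 220 − 2.5q = 194. Each firm produces q = 10.4, total output Q = 41.6, price P = 199.2.
DWL is the triangle between Q = 41.6 and Q = 52: ½·(52 − 41.6)·(199.2 − 194) = 27.04.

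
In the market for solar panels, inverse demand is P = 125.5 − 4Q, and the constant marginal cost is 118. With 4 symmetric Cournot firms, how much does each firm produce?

q_i = 0.375

In a 4-firm Cournot equilibrium, symmetry and the first-order condition give q = (125.5 − 118)/(20) = 0.375. So Q = 1.5 and P = 119.5.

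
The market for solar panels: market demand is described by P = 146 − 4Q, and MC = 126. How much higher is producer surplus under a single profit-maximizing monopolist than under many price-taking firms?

Perfect competition: P = MC = 126, so 146 − 4Q = 126 and Q = 5.
PS = (126 − 126)·5 = 0.
Monopoly sets MR = MC: 146 − 8Q = 126 ⇒ Q = 2.5, P = 146 − 4·2.5 = 136.
PS = (136 − 126)·2.5 = 25.
Change in producer surplus: 25 − 0 = 25.

PS rises by 25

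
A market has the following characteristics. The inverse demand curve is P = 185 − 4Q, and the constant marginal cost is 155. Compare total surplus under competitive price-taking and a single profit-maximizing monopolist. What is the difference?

Perfect competition: P = MC = 155, so 185 − 4Q = 155 and Q = 7.5.
CS = ½·(185 − 155)·7.5 = 112.5; PS = (155 − 155)·7.5 = 0; TS = 112.5.
Monopoly sets MR = MC: 185 − 8Q = 155 ⇒ Q = 3.75, P = 185 − 4·3.75 = 170.
CS = ½·(185 − 170)·3.75 = 28.125; PS = (170 − 155)·3.75 = 56.25; TS = 84.375.
Change in total surplus: 84.375 − 112.5 = −28.125.

Total surplus falls by 28.125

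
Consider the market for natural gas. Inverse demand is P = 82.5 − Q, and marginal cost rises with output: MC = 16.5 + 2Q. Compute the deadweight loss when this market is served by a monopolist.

DWL = 45.375

Under competition P = MC: 82.5 − Q = 16.5 + 2Q ⇒ Q = 22, P = 60.5.
A monopolist chooses Q where MR = MC. MR = 82.5 − 2Q; setting this equal to 16.5 + 2Q gives Q = 16.5 and P = 66.
CS = ½·(82.5 − 60.5)·22 = 242; PS = (60.5·22 − 16.5·22 − ½·2·22²) = 484; TS = 726.
CS = ½·(82.5 − 66)·16.5 = 136.125; PS = (66·16.5 − 16.5·16.5 − ½·2·16.5²) = 544.5; TS = 680.625.
DWL = 726 − 680.625 = 45.375.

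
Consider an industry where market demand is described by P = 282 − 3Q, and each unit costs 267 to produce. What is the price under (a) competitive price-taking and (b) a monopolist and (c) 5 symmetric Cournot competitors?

Competition: P = 267; Monopoly: P = 274.5; Cournot: P = 269.5

Competitive firms price at marginal cost: P = 267, giving Q = 5.
The monopolist equates marginal revenue to marginal cost: 282 − 6Q = 267, so Q = 2.5. From demand, P = 274.5.
With 5 symmetric Cournot firms, each firm's FOC gives 282 − 18q = 267, so q = 5/6, Q = 5·5/6 = 25/6, and P = 269.5.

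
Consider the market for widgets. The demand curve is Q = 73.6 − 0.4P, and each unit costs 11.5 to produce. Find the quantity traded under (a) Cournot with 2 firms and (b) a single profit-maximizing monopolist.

Inverting demand: P = 184 − 2.5Q.
With 2 symmetric Cournot firms, each firm's FOC gives 184 − 7.5q = 11.5, so q = 23, Q = 2·23 = 46, and P = 69.
A monopolist chooses Q where MR = MC. MR = 184 − 5Q; setting this equal to 11.5 gives Q = 34.5 and P = 97.75.

Cournot: Q = 46; Monopoly: Q = 34.5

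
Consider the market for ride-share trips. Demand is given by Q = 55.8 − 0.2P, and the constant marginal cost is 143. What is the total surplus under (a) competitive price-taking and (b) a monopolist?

Competition: TS = 1849.6; Monopoly: TS = 1387.2

Inverting demand: P = 279 − 5Q.
Competitive firms price at marginal cost: P = 143, giving Q = 27.2.
CS = ½·(279 − 143)·27.2 = 1849.6; PS = (143 − 143)·27.2 = 0; TS = 1849.6.
Monopoly sets MR = MC: 279 − 10Q = 143 ⇒ Q = 13.6, P = 279 − 5·13.6 = 211.
CS = ½·(279 − 211)·13.6 = 462.4; PS = (211 − 143)·13.6 = 924.8; TS = 1387.2.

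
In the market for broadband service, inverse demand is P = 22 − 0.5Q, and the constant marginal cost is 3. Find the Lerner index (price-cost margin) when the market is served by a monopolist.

Lerner index = 0.76

A monopolist chooses Q where MR = MC. MR = 22 − Q; setting this equal to 3 gives Q = 19 and P = 12.5.
Lerner index = (P − MC)/P = (12.5 − 3)/12.5 = 0.76.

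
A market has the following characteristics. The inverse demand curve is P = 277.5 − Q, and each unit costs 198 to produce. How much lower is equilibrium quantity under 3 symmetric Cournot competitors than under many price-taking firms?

Competitive firms price at marginal cost: P = 198, giving Q = 79.5.
Cournot with 3 identical firms: the symmetric best-response condition is 277.5 − 4q = 198. Each firm produces q = 19.875, total output Q = 59.625, price P = 217.875.
Change in equilibrium quantity: 59.625 − 79.5 = −19.875.

Equilibrium quantity falls by 19.875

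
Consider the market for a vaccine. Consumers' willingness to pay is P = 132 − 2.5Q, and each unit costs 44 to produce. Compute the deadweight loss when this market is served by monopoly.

Perfect competition: P = MC = 44, so 132 − 2.5Q = 44 and Q = 35.2.
A monopolist chooses Q where MR = MC. MR = 132 − 5Q; setting this equal to 44 gives Q = 17.6 and P = 88.
DWL is the triangle between Q = 17.6 and Q = 35.2: ½·(35.2 − 17.6)·(88 − 44) = 387.2.

DWL = 387.2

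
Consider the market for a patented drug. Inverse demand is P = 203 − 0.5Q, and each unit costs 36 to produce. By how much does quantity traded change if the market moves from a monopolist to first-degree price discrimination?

A monopolist chooses Q where MR = MC. MR = 203 − Q; setting this equal to 36 gives Q = 167 and P = 119.5.
A perfectly discriminating monopolist sells every unit with P(Q) ≥ MC(Q), so output equals the competitive quantity Q = 334. Each buyer pays their reservation price, so CS = 0 and the firm captures all surplus.
Change in quantity traded: 334 − 167 = 167.

Quantity traded rises by 167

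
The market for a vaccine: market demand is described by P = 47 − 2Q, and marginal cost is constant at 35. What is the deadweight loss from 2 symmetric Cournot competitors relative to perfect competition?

DWL = 4

Competitive firms price at marginal cost: P = 35, giving Q = 6.
In a 2-firm Cournot equilibrium, symmetry and the first-order condition give q = (47 − 35)/(6) = 2. So Q = 4 and P = 39.
DWL is the triangle between Q = 4 and Q = 6: ½·(6 − 4)·(39 − 35) = 4.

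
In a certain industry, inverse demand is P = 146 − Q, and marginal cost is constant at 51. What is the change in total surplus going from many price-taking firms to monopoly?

Perfect competition: P = MC = 51, so 146 − Q = 51 and Q = 95.
CS = ½·(146 − 51)·95 = 4512.5; PS = (51 − 51)·95 = 0; TS = 4512.5.
A monopolist chooses Q where MR = MC. MR = 146 − 2Q; setting this equal to 51 gives Q = 47.5 and P = 98.5.
CS = ½·(146 − 98.5)·47.5 = 1128.125; PS = (98.5 − 51)·47.5 = 2256.25; TS = 3384.375.
Change in total surplus: 3384.375 − 4512.5 = −1128.125.

Total surplus falls by 1128.125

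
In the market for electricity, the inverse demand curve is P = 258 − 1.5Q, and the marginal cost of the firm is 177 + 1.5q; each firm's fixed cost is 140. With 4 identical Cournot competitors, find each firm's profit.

With 4 symmetric Cournot firms, each firm's FOC gives 258 − 7.5q = 177 + 1.5q, so q = 9, Q = 4·9 = 36, and P = 204.
Each firm's profit = 204·9 − (177·9 + ½·1.5·9²) − 140 = 42.25.

π_i = 42.25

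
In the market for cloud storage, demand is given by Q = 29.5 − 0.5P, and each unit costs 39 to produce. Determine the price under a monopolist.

P = 49

Inverting demand: P = 59 − 2Q.
Monopoly sets MR = MC: 59 − 4Q = 39 ⇒ Q = 5, P = 59 − 2·5 = 49.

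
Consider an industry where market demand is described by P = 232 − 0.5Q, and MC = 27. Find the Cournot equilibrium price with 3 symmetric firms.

P = 78.25

In a 3-firm Cournot equilibrium, symmetry and the first-order condition give q = (232 − 27)/(2) = 102.5. So Q = 307.5 and P = 78.25.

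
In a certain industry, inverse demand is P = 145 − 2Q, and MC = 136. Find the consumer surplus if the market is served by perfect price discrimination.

Under first-degree price discrimination the firm charges each unit its demand price and produces up to where P = MC, i.e. Q = 4.5. Consumer surplus is zero; producer surplus equals total surplus.
CS = 0.

CS = 0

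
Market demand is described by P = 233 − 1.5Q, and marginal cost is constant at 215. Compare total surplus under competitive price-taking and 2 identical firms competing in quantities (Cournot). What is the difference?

Competitive firms price at marginal cost: P = 215, giving Q = 12.
CS = ½·(233 − 215)·12 = 108; PS = (215 − 215)·12 = 0; TS = 108.
With 2 symmetric Cournot firms, each firm's FOC gives 233 − 4.5q = 215, so q = 4, Q = 2·4 = 8, and P = 221.
CS = ½·(233 − 221)·8 = 48; PS = (221 − 215)·8 = 48; TS = 96.
Change in total surplus: 96 − 108 = −12.

Total surplus falls by 12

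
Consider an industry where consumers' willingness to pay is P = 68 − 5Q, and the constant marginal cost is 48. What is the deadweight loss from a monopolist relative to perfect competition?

DWL = 10

Perfect competition: P = MC = 48, so 68 − 5Q = 48 and Q = 4.
A monopolist chooses Q where MR = MC. MR = 68 − 10Q; setting this equal to 48 gives Q = 2 and P = 58.
DWL is the triangle between Q = 2 and Q = 4: ½·(4 − 2)·(58 − 48) = 10.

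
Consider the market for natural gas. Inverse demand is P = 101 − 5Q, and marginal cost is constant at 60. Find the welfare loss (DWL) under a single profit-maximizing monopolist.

Perfect competition: P = MC = 60, so 101 − 5Q = 60 and Q = 8.2.
Monopoly sets MR = MC: 101 − 10Q = 60 ⇒ Q = 4.1, P = 101 − 5·4.1 = 80.5.
DWL is the triangle between Q = 4.1 and Q = 8.2: ½·(8.2 − 4.1)·(80.5 − 60) = 42.025.

DWL = 42.025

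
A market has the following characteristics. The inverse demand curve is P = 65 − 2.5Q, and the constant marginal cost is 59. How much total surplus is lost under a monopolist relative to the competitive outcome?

DWL = 1.8

Competitive firms price at marginal cost: P = 59, giving Q = 2.4.
A monopolist chooses Q where MR = MC. MR = 65 − 5Q; setting this equal to 59 gives Q = 1.2 and P = 62.
DWL is the triangle between Q = 1.2 and Q = 2.4: ½·(2.4 − 1.2)·(62 − 59) = 1.8.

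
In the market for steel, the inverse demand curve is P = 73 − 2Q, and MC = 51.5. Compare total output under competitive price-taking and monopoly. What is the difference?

Q falls by 5.375

Competitive firms price at marginal cost: P = 51.5, giving Q = 10.75.
Monopoly sets MR = MC: 73 − 4Q = 51.5 ⇒ Q = 5.375, P = 73 − 2·5.375 = 62.25.
Change in total output: 5.375 − 10.75 = −5.375.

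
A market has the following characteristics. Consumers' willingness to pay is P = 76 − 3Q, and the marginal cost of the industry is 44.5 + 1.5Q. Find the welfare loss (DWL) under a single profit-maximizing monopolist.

DWL = 17.64

Under competition P = MC: 76 − 3Q = 44.5 + 1.5Q ⇒ Q = 7, P = 55.
Monopoly sets MR = MC: 76 − 6Q = 44.5 + 1.5Q ⇒ Q = 4.2, P = 76 − 3·4.2 = 63.4.
CS = ½·(76 − 55)·7 = 73.5; PS = (55·7 − 44.5·7 − ½·1.5·7²) = 36.75; TS = 110.25.
CS = ½·(76 − 63.4)·4.2 = 26.46; PS = (63.4·4.2 − 44.5·4.2 − ½·1.5·4.2²) = 66.15; TS = 92.61.
DWL = 110.25 − 92.61 = 17.64.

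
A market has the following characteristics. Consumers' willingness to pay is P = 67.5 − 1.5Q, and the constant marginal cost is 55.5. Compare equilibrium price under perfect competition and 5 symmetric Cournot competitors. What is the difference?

Perfect competition: P = MC = 55.5, so 67.5 − 1.5Q = 55.5 and Q = 8.
With 5 symmetric Cournot firms, each firm's FOC gives 67.5 − 9q = 55.5, so q = 4/3, Q = 5·4/3 = 20/3, and P = 57.5.
Change in equilibrium price: 57.5 − 55.5 = 2.

Equilibrium price rises by 2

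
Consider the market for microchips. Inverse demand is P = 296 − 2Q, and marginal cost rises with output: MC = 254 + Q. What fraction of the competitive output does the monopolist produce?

Q_m/Q_c = 0.6

A monopolist chooses Q where MR = MC. MR = 296 − 4Q; setting this equal to 254 + Q gives Q = 8.4 and P = 279.2.
Competitive equilibrium sets price equal to marginal cost: 296 − 2Q = 254 + Q, so Q = 14 and P = 268.
Ratio Q_m/Q_c = 8.4/14 = 0.6.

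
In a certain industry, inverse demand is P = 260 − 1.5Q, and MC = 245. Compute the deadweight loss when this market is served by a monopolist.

DWL = 18.75

Under competition P = MC = 245, so Q = (260 − 245)/1.5 = 10.
A monopolist chooses Q where MR = MC. MR = 260 − 3Q; setting this equal to 245 gives Q = 5 and P = 252.5.
DWL is the triangle between Q = 5 and Q = 10: ½·(10 − 5)·(252.5 − 245) = 18.75.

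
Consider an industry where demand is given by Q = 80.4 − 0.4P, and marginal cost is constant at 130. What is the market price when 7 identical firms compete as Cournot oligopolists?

P = 138.875

Inverting demand: P = 201 − 2.5Q.
Cournot with 7 identical firms: the symmetric best-response condition is 201 − 20q = 130. Each firm produces q = 3.55, total output Q = 24.85, price P = 138.875.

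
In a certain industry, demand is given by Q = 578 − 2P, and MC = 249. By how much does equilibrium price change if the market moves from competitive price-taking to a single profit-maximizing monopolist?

Inverting demand: P = 289 − 0.5Q.
Competitive firms price at marginal cost: P = 249, giving Q = 80.
A monopolist chooses Q where MR = MC. MR = 289 − Q; setting this equal to 249 gives Q = 40 and P = 269.
Change in equilibrium price: 269 − 249 = 20.

Equilibrium price rises by 20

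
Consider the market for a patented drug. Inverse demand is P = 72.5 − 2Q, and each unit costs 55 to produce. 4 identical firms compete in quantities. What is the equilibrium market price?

Cournot with 4 identical firms: the symmetric best-response condition is 72.5 − 10q = 55. Each firm produces q = 1.75, total output Q = 7, price P = 58.5.

P = 58.5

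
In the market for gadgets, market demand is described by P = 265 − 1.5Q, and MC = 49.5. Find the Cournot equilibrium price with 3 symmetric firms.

P = 103.375

In a 3-firm Cournot equilibrium, symmetry and the first-order condition give q = (265 − 49.5)/(6) = 431/12. So Q = 107.75 and P = 103.375.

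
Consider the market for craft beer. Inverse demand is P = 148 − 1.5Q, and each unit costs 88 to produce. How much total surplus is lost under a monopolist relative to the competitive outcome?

DWL = 300

Perfect competition: P = MC = 88, so 148 − 1.5Q = 88 and Q = 40.
A monopolist chooses Q where MR = MC. MR = 148 − 3Q; setting this equal to 88 gives Q = 20 and P = 118.
DWL is the triangle between Q = 20 and Q = 40: ½·(40 − 20)·(118 − 88) = 300.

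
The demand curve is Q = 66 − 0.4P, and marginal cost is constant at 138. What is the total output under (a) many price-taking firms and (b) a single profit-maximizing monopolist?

Competition: Q = 10.8; Monopoly: Q = 5.4

Inverting demand: P = 165 − 2.5Q.
Competitive firms price at marginal cost: P = 138, giving Q = 10.8.
A monopolist chooses Q where MR = MC. MR = 165 − 5Q; setting this equal to 138 gives Q = 5.4 and P = 151.5.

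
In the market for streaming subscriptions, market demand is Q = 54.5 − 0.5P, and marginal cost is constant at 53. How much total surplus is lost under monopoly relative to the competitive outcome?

Inverting demand: P = 109 − 2Q.
Under competition P = MC = 53, so Q = (109 − 53)/2 = 28.
A monopolist chooses Q where MR = MC. MR = 109 − 4Q; setting this equal to 53 gives Q = 14 and P = 81.
DWL is the triangle between Q = 14 and Q = 28: ½·(28 − 14)·(81 − 53) = 196.

DWL = 196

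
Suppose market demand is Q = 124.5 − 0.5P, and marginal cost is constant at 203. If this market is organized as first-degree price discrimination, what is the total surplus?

Inverting demand: P = 249 − 2Q.
With perfect price discrimination, output is the efficient level Q = 23 (where demand meets MC), but every buyer pays their willingness to pay: CS = 0 and PS = total surplus.
TS = 529 (equal to competitive TS).

TS = 529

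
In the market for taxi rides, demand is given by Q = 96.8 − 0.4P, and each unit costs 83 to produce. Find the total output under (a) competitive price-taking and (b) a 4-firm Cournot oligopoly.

Inverting demand: P = 242 − 2.5Q.
Perfect competition: P = MC = 83, so 242 − 2.5Q = 83 and Q = 63.6.
With 4 symmetric Cournot firms, each firm's FOC gives 242 − 12.5q = 83, so q = 12.72, Q = 4·12.72 = 50.88, and P = 114.8.

Competition: Q = 63.6; Cournot: Q = 50.88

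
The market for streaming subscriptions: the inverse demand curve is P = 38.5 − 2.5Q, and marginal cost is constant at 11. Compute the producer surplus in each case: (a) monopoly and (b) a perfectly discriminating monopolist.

The monopolist equates marginal revenue to marginal cost: 38.5 − 5Q = 11, so Q = 5.5. From demand, P = 24.75.
PS = (24.75 − 11)·5.5 = 75.625.
With perfect price discrimination, output is the efficient level Q = 11 (where demand meets MC), but every buyer pays their willingness to pay: CS = 0 and PS = total surplus.
PS = ½·(38.5 − 11)·11 = 151.25.

Monopoly: PS = 75.625; Perfect PD: PS = 151.25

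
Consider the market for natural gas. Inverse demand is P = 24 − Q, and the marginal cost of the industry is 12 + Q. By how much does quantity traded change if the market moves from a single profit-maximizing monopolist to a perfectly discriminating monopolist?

The monopolist equates marginal revenue to marginal cost: 24 − 2Q = 12 + Q, so Q = 4. From demand, P = 20.
With perfect price discrimination, output is the efficient level Q = 6 (where demand meets MC), but every buyer pays their willingness to pay: CS = 0 and PS = total surplus.
Change in quantity traded: 6 − 4 = 2.

Q rises by 2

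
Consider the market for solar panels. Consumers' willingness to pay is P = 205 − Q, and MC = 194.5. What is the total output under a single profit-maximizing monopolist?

Q = 5.25

Monopoly sets MR = MC: 205 − 2Q = 194.5 ⇒ Q = 5.25, P = 205 − 5.25 = 199.75.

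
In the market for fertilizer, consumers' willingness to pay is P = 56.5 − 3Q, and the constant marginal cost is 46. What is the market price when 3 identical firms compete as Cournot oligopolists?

With 3 symmetric Cournot firms, each firm's FOC gives 56.5 − 12q = 46, so q = 0.875, Q = 3·0.875 = 2.625, and P = 48.625.

P = 48.625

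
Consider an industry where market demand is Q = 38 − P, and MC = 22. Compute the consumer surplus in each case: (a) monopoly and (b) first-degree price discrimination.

Inverting demand: P = 38 − Q.
The monopolist equates marginal revenue to marginal cost: 38 − 2Q = 22, so Q = 8. From demand, P = 30.
CS = ½·(38 − 30)·8 = 32.
Under first-degree price discrimination the firm charges each unit its demand price and produces up to where P = MC, i.e. Q = 16. Consumer surplus is zero; producer surplus equals total surplus.
CS = 0.

Monopoly: CS = 32; Perfect PD: CS = 0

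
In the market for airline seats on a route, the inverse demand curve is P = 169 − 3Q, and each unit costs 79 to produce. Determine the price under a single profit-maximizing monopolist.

P = 124

A monopolist chooses Q where MR = MC. MR = 169 − 6Q; setting this equal to 79 gives Q = 15 and P = 124.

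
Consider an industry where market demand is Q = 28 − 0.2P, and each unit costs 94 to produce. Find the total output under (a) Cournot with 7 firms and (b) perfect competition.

Cournot: Q = 8.05; Competition: Q = 9.2

Inverting demand: P = 140 − 5Q.
Cournot with 7 identical firms: the symmetric best-response condition is 140 − 40q = 94. Each firm produces q = 1.15, total output Q = 8.05, price P = 99.75.
Under competition P = MC = 94, so Q = (140 − 94)/5 = 9.2.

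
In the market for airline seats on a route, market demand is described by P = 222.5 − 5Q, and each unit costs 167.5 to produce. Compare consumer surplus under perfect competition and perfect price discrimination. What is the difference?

Competitive firms price at marginal cost: P = 167.5, giving Q = 11.
CS = ½·(222.5 − 167.5)·11 = 302.5.
Under first-degree price discrimination the firm charges each unit its demand price and produces up to where P = MC, i.e. Q = 11. Consumer surplus is zero; producer surplus equals total surplus.
CS = 0.
Change in consumer surplus: 0 − 302.5 = −302.5.

Consumer surplus falls by 302.5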